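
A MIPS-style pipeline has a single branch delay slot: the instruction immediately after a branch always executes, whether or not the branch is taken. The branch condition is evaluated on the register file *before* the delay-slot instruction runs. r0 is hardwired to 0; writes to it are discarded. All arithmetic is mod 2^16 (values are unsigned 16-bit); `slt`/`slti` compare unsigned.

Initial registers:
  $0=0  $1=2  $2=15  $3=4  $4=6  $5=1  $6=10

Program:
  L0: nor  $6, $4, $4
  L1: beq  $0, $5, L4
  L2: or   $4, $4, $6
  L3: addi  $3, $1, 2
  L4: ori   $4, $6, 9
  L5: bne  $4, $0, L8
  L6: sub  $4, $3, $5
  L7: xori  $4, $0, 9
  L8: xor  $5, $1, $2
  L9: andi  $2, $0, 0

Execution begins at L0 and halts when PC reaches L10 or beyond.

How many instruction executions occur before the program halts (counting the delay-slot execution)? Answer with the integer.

[0] nor  $6, $4, $4  →  {$0:0, $1:2, $2:15, $3:4, $4:6, $5:1, $6:65529}
[1] beq  $0, $5, L4  →  {$0:0, $1:2, $2:15, $3:4, $4:6, $5:1, $6:65529}  ⟨branch fallthrough⟩
[2] or   $4, $4, $6  →  {$0:0, $1:2, $2:15, $3:4, $4:65535, $5:1, $6:65529}
[3] addi  $3, $1, 2  →  {$0:0, $1:2, $2:15, $3:4, $4:65535, $5:1, $6:65529}
[4] ori   $4, $6, 9  →  {$0:0, $1:2, $2:15, $3:4, $4:65529, $5:1, $6:65529}
[5] bne  $4, $0, L8  →  {$0:0, $1:2, $2:15, $3:4, $4:65529, $5:1, $6:65529}  ⟨branch taken⟩
[6] sub  $4, $3, $5  →  {$0:0, $1:2, $2:15, $3:4, $4:3, $5:1, $6:65529}
[8] xor  $5, $1, $2  →  {$0:0, $1:2, $2:15, $3:4, $4:3, $5:13, $6:65529}
[9] andi  $2, $0, 0  →  {$0:0, $1:2, $2:0, $3:4, $4:3, $5:13, $6:65529}

9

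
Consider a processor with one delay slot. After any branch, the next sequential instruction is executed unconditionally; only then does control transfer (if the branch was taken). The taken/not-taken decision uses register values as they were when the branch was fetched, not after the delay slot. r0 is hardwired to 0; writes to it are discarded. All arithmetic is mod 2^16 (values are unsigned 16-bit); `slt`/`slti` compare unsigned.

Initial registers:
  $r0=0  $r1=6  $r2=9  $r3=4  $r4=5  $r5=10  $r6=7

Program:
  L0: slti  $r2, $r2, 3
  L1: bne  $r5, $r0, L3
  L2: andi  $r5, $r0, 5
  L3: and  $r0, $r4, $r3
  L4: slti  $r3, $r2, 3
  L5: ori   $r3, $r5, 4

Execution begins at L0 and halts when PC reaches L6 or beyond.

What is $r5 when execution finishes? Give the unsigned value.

  step pc=0: slti  $r2, $r2, 3  regs=(0,6,0,4,5,10,7)
  step pc=1: bne  $r5, $r0, L3  cond=T  regs=(0,6,0,4,5,10,7)
  step pc=2: andi  $r5, $r0, 5  regs=(0,6,0,4,5,0,7)
  step pc=3: and  $r0, $r4, $r3  regs=(0,6,0,4,5,0,7)
  step pc=4: slti  $r3, $r2, 3  regs=(0,6,0,1,5,0,7)
  step pc=5: ori   $r3, $r5, 4  regs=(0,6,0,4,5,0,7)

0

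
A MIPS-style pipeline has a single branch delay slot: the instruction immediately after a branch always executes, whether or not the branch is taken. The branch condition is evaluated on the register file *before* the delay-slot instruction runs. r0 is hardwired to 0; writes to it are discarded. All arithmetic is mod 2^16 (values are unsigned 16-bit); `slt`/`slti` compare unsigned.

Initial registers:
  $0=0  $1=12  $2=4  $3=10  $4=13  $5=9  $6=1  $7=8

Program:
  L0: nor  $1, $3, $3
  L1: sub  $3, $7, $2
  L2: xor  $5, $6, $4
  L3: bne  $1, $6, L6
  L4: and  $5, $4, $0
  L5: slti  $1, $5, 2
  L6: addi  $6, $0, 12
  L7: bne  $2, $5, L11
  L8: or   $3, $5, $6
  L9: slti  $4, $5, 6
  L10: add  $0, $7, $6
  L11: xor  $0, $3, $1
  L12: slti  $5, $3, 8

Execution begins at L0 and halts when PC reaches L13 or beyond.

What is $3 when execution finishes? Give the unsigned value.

12

#0 nor  $1, $3, $3 ; 0/65525/4/10/13/9/1/8
#1 sub  $3, $7, $2 ; 0/65525/4/4/13/9/1/8
#2 xor  $5, $6, $4 ; 0/65525/4/4/13/12/1/8
#3 bne  $1, $6, L6 ; 0/65525/4/4/13/12/1/8 ; →target
#4 and  $5, $4, $0 ; 0/65525/4/4/13/0/1/8
#6 addi  $6, $0, 12 ; 0/65525/4/4/13/0/12/8
#7 bne  $2, $5, L11 ; 0/65525/4/4/13/0/12/8 ; →target
#8 or   $3, $5, $6 ; 0/65525/4/12/13/0/12/8
#11 xor  $0, $3, $1 ; 0/65525/4/12/13/0/12/8
#12 slti  $5, $3, 8 ; 0/65525/4/12/13/0/12/8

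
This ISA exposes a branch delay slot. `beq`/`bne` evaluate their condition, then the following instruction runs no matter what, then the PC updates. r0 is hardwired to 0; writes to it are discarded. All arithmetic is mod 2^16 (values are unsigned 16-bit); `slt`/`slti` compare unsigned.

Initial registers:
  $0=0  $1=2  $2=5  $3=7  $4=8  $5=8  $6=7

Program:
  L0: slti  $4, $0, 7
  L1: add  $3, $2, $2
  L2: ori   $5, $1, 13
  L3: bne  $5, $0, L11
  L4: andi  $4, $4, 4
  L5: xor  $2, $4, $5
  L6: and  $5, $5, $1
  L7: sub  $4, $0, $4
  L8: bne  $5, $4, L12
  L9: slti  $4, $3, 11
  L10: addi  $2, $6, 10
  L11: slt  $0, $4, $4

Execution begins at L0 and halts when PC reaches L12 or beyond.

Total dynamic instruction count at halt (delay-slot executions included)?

#0 slti  $4, $0, 7 ; 0/2/5/7/1/8/7
#1 add  $3, $2, $2 ; 0/2/5/10/1/8/7
#2 ori   $5, $1, 13 ; 0/2/5/10/1/15/7
#3 bne  $5, $0, L11 ; 0/2/5/10/1/15/7 ; →target
#4 andi  $4, $4, 4 ; 0/2/5/10/0/15/7
#11 slt  $0, $4, $4 ; 0/2/5/10/0/15/7

6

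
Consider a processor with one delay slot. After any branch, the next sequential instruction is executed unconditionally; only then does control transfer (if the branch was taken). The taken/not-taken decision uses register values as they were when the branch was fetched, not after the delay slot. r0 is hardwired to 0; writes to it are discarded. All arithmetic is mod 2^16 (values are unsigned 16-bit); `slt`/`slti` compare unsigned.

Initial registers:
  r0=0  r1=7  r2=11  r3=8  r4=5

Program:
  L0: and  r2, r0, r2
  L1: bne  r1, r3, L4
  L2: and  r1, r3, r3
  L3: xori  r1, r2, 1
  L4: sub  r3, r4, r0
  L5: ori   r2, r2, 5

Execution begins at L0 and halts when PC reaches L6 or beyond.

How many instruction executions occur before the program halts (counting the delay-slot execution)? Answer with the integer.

PC=0  and  r2, r0, r2        | r0=0 r1=7 r2=0 r3=8 r4=5
PC=1  bne  r1, r3, L4        | r0=0 r1=7 r2=0 r3=8 r4=5  [TAKEN]
PC=2  and  r1, r3, r3        | r0=0 r1=8 r2=0 r3=8 r4=5
PC=4  sub  r3, r4, r0        | r0=0 r1=8 r2=0 r3=5 r4=5
PC=5  ori   r2, r2, 5        | r0=0 r1=8 r2=5 r3=5 r4=5

5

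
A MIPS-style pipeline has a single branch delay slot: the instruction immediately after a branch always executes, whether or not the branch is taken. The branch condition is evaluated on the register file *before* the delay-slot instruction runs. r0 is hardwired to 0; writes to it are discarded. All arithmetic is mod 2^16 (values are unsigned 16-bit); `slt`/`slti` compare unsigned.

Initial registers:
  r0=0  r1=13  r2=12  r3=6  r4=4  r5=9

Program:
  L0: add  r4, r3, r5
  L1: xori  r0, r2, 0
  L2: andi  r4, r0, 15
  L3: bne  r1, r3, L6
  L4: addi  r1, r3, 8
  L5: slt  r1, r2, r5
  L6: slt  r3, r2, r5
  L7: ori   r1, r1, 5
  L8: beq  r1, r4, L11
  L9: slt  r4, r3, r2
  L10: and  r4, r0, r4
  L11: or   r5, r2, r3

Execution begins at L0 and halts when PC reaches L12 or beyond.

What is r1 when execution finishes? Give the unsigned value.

15

PC=0  add  r4, r3, r5        | r0=0 r1=13 r2=12 r3=6 r4=15 r5=9
PC=1  xori  r0, r2, 0        | r0=0 r1=13 r2=12 r3=6 r4=15 r5=9
PC=2  andi  r4, r0, 15       | r0=0 r1=13 r2=12 r3=6 r4=0 r5=9
PC=3  bne  r1, r3, L6        | r0=0 r1=13 r2=12 r3=6 r4=0 r5=9  [TAKEN]
PC=4  addi  r1, r3, 8        | r0=0 r1=14 r2=12 r3=6 r4=0 r5=9
PC=6  slt  r3, r2, r5        | r0=0 r1=14 r2=12 r3=0 r4=0 r5=9
PC=7  ori   r1, r1, 5        | r0=0 r1=15 r2=12 r3=0 r4=0 r5=9
PC=8  beq  r1, r4, L11       | r0=0 r1=15 r2=12 r3=0 r4=0 r5=9  [not taken]
PC=9  slt  r4, r3, r2        | r0=0 r1=15 r2=12 r3=0 r4=1 r5=9
PC=10 and  r4, r0, r4        | r0=0 r1=15 r2=12 r3=0 r4=0 r5=9
PC=11 or   r5, r2, r3        | r0=0 r1=15 r2=12 r3=0 r4=0 r5=12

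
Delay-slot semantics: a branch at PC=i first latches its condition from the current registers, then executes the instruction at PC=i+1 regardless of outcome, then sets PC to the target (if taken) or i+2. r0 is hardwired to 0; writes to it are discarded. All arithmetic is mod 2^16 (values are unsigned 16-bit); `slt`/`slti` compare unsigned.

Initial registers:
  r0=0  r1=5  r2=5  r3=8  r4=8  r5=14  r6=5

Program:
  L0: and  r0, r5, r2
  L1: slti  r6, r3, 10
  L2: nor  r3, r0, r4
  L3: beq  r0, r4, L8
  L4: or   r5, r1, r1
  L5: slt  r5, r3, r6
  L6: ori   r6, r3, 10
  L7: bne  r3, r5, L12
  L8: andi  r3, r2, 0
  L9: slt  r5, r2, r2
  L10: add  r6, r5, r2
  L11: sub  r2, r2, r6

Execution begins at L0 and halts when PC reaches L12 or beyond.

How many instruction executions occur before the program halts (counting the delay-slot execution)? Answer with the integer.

9

#0 and  r0, r5, r2 ; 0/5/5/8/8/14/5
#1 slti  r6, r3, 10 ; 0/5/5/8/8/14/1
#2 nor  r3, r0, r4 ; 0/5/5/65527/8/14/1
#3 beq  r0, r4, L8 ; 0/5/5/65527/8/14/1 ; →fallthru
#4 or   r5, r1, r1 ; 0/5/5/65527/8/5/1
#5 slt  r5, r3, r6 ; 0/5/5/65527/8/0/1
#6 ori   r6, r3, 10 ; 0/5/5/65527/8/0/65535
#7 bne  r3, r5, L12 ; 0/5/5/65527/8/0/65535 ; →target
#8 andi  r3, r2, 0 ; 0/5/5/0/8/0/65535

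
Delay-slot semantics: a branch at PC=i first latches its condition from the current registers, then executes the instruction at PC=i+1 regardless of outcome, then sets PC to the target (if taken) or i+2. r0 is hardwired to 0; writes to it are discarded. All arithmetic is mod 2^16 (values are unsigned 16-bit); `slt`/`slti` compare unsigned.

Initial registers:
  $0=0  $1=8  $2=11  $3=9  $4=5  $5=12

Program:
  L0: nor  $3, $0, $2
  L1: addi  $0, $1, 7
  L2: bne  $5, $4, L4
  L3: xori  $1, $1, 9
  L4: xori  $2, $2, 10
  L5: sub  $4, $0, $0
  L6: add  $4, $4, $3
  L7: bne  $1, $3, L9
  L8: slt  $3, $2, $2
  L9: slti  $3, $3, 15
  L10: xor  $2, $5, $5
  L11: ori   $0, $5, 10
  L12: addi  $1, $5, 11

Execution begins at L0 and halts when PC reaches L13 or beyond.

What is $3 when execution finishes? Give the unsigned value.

1

PC=0  nor  $3, $0, $2        | $0=0 $1=8 $2=11 $3=65524 $4=5 $5=12
PC=1  addi  $0, $1, 7        | $0=0 $1=8 $2=11 $3=65524 $4=5 $5=12
PC=2  bne  $5, $4, L4        | $0=0 $1=8 $2=11 $3=65524 $4=5 $5=12  [TAKEN]
PC=3  xori  $1, $1, 9        | $0=0 $1=1 $2=11 $3=65524 $4=5 $5=12
PC=4  xori  $2, $2, 10       | $0=0 $1=1 $2=1 $3=65524 $4=5 $5=12
PC=5  sub  $4, $0, $0        | $0=0 $1=1 $2=1 $3=65524 $4=0 $5=12
PC=6  add  $4, $4, $3        | $0=0 $1=1 $2=1 $3=65524 $4=65524 $5=12
PC=7  bne  $1, $3, L9        | $0=0 $1=1 $2=1 $3=65524 $4=65524 $5=12  [TAKEN]
PC=8  slt  $3, $2, $2        | $0=0 $1=1 $2=1 $3=0 $4=65524 $5=12
PC=9  slti  $3, $3, 15       | $0=0 $1=1 $2=1 $3=1 $4=65524 $5=12
PC=10 xor  $2, $5, $5        | $0=0 $1=1 $2=0 $3=1 $4=65524 $5=12
PC=11 ori   $0, $5, 10       | $0=0 $1=1 $2=0 $3=1 $4=65524 $5=12
PC=12 addi  $1, $5, 11       | $0=0 $1=23 $2=0 $3=1 $4=65524 $5=12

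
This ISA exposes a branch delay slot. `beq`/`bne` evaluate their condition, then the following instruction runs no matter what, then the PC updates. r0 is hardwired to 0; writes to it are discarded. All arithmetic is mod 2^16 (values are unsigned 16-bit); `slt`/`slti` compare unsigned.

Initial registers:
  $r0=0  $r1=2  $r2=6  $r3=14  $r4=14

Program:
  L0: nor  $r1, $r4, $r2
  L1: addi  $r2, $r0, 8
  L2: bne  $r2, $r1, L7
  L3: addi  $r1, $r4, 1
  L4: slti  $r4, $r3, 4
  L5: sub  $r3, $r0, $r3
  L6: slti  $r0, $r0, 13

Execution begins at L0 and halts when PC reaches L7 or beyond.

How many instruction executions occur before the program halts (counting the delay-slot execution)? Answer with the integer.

4

#0 nor  $r1, $r4, $r2 ; 0/65521/6/14/14
#1 addi  $r2, $r0, 8 ; 0/65521/8/14/14
#2 bne  $r2, $r1, L7 ; 0/65521/8/14/14 ; →target
#3 addi  $r1, $r4, 1 ; 0/15/8/14/14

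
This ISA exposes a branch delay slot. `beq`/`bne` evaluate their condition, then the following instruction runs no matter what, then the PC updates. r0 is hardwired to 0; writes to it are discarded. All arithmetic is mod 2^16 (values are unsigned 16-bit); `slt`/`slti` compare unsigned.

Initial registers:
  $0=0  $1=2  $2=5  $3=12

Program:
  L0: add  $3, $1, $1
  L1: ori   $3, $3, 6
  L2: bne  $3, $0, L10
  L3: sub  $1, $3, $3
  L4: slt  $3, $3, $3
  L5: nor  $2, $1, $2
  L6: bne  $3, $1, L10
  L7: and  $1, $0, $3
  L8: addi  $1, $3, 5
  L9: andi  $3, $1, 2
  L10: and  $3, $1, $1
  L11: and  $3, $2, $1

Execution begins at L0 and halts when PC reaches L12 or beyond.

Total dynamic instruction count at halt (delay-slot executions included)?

6

PC=0  add  $3, $1, $1        | $0=0 $1=2 $2=5 $3=4
PC=1  ori   $3, $3, 6        | $0=0 $1=2 $2=5 $3=6
PC=2  bne  $3, $0, L10       | $0=0 $1=2 $2=5 $3=6  [TAKEN]
PC=3  sub  $1, $3, $3        | $0=0 $1=0 $2=5 $3=6
PC=10 and  $3, $1, $1        | $0=0 $1=0 $2=5 $3=0
PC=11 and  $3, $2, $1        | $0=0 $1=0 $2=5 $3=0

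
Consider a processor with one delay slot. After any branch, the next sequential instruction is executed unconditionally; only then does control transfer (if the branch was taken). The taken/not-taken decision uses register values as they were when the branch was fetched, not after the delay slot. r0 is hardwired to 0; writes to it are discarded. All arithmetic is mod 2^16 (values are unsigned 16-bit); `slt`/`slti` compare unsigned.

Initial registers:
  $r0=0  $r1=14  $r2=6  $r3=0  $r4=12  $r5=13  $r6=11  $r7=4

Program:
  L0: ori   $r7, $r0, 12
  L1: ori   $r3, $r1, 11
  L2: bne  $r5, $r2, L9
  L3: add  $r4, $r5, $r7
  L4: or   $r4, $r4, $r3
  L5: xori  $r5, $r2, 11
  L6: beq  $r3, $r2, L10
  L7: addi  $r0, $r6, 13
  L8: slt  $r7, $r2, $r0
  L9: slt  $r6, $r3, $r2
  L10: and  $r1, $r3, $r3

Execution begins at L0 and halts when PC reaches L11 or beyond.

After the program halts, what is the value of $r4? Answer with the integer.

#0 ori   $r7, $r0, 12 ; 0/14/6/0/12/13/11/12
#1 ori   $r3, $r1, 11 ; 0/14/6/15/12/13/11/12
#2 bne  $r5, $r2, L9 ; 0/14/6/15/12/13/11/12 ; →target
#3 add  $r4, $r5, $r7 ; 0/14/6/15/25/13/11/12
#9 slt  $r6, $r3, $r2 ; 0/14/6/15/25/13/0/12
#10 and  $r1, $r3, $r3 ; 0/15/6/15/25/13/0/12

25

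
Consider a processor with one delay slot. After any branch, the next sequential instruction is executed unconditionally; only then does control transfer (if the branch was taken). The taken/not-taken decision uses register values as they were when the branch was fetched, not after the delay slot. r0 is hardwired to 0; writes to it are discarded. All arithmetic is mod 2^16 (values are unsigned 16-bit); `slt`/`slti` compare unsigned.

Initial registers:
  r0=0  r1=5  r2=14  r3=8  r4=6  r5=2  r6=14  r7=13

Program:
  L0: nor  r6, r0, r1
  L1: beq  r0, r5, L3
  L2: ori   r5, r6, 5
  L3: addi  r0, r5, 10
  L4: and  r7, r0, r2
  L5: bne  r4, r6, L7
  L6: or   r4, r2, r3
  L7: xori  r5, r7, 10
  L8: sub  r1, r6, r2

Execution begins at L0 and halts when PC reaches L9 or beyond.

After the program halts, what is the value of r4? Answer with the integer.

#0 nor  r6, r0, r1 ; 0/5/14/8/6/2/65530/13
#1 beq  r0, r5, L3 ; 0/5/14/8/6/2/65530/13 ; →fallthru
#2 ori   r5, r6, 5 ; 0/5/14/8/6/65535/65530/13
#3 addi  r0, r5, 10 ; 0/5/14/8/6/65535/65530/13
#4 and  r7, r0, r2 ; 0/5/14/8/6/65535/65530/0
#5 bne  r4, r6, L7 ; 0/5/14/8/6/65535/65530/0 ; →target
#6 or   r4, r2, r3 ; 0/5/14/8/14/65535/65530/0
#7 xori  r5, r7, 10 ; 0/5/14/8/14/10/65530/0
#8 sub  r1, r6, r2 ; 0/65516/14/8/14/10/65530/0

14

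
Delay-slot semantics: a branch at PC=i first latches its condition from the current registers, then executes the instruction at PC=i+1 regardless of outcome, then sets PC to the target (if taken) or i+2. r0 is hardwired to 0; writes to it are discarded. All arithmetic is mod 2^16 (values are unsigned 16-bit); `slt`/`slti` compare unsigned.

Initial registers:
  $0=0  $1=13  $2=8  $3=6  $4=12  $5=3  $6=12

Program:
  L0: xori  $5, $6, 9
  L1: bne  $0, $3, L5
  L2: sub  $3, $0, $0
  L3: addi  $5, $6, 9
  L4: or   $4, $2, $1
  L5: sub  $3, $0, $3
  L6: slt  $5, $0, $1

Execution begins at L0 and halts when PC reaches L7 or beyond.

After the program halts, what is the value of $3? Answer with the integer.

  step pc=0: xori  $5, $6, 9  regs=(0,13,8,6,12,5,12)
  step pc=1: bne  $0, $3, L5  cond=T  regs=(0,13,8,6,12,5,12)
  step pc=2: sub  $3, $0, $0  regs=(0,13,8,0,12,5,12)
  step pc=5: sub  $3, $0, $3  regs=(0,13,8,0,12,5,12)
  step pc=6: slt  $5, $0, $1  regs=(0,13,8,0,12,1,12)

0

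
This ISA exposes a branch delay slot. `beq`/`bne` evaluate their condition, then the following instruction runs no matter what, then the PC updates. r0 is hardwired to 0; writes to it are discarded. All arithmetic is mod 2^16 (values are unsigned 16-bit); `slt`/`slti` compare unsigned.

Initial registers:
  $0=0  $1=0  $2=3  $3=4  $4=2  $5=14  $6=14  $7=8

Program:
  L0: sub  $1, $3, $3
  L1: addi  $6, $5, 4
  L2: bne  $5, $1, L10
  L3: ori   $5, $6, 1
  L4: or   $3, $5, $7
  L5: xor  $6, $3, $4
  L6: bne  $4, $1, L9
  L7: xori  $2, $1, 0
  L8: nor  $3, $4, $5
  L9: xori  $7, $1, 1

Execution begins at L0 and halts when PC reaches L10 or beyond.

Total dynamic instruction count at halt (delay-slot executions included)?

4

[0] sub  $1, $3, $3  →  {$0:0, $1:0, $2:3, $3:4, $4:2, $5:14, $6:14, $7:8}
[1] addi  $6, $5, 4  →  {$0:0, $1:0, $2:3, $3:4, $4:2, $5:14, $6:18, $7:8}
[2] bne  $5, $1, L10  →  {$0:0, $1:0, $2:3, $3:4, $4:2, $5:14, $6:18, $7:8}  ⟨branch taken⟩
[3] ori   $5, $6, 1  →  {$0:0, $1:0, $2:3, $3:4, $4:2, $5:19, $6:18, $7:8}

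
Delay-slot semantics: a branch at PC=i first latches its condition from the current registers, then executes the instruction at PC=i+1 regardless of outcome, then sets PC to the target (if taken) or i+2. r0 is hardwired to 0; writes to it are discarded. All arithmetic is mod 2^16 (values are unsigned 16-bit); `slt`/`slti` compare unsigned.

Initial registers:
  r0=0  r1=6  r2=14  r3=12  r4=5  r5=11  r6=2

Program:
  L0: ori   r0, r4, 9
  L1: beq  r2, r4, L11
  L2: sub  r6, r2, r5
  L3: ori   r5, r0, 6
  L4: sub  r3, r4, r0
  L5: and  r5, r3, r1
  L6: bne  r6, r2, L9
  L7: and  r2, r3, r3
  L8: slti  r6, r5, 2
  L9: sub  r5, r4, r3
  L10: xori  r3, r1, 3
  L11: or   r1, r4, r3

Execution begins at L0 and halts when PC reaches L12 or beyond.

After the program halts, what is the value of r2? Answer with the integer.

PC=0  ori   r0, r4, 9        | r0=0 r1=6 r2=14 r3=12 r4=5 r5=11 r6=2
PC=1  beq  r2, r4, L11       | r0=0 r1=6 r2=14 r3=12 r4=5 r5=11 r6=2  [not taken]
PC=2  sub  r6, r2, r5        | r0=0 r1=6 r2=14 r3=12 r4=5 r5=11 r6=3
PC=3  ori   r5, r0, 6        | r0=0 r1=6 r2=14 r3=12 r4=5 r5=6 r6=3
PC=4  sub  r3, r4, r0        | r0=0 r1=6 r2=14 r3=5 r4=5 r5=6 r6=3
PC=5  and  r5, r3, r1        | r0=0 r1=6 r2=14 r3=5 r4=5 r5=4 r6=3
PC=6  bne  r6, r2, L9        | r0=0 r1=6 r2=14 r3=5 r4=5 r5=4 r6=3  [TAKEN]
PC=7  and  r2, r3, r3        | r0=0 r1=6 r2=5 r3=5 r4=5 r5=4 r6=3
PC=9  sub  r5, r4, r3        | r0=0 r1=6 r2=5 r3=5 r4=5 r5=0 r6=3
PC=10 xori  r3, r1, 3        | r0=0 r1=6 r2=5 r3=5 r4=5 r5=0 r6=3
PC=11 or   r1, r4, r3        | r0=0 r1=5 r2=5 r3=5 r4=5 r5=0 r6=3

5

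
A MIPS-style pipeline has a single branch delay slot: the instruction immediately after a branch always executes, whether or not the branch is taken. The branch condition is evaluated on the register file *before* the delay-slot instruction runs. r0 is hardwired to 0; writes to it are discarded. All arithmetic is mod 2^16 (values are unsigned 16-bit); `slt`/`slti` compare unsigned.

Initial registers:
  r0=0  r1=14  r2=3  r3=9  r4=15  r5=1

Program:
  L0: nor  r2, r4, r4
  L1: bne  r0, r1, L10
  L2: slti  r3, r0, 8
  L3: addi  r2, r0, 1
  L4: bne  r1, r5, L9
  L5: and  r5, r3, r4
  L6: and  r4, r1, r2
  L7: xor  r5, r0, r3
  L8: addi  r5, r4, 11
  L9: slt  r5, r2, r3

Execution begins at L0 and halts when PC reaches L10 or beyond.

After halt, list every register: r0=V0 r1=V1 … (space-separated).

r0=0 r1=14 r2=65520 r3=1 r4=15 r5=1

  step pc=0: nor  r2, r4, r4  regs=(0,14,65520,9,15,1)
  step pc=1: bne  r0, r1, L10  cond=T  regs=(0,14,65520,9,15,1)
  step pc=2: slti  r3, r0, 8  regs=(0,14,65520,1,15,1)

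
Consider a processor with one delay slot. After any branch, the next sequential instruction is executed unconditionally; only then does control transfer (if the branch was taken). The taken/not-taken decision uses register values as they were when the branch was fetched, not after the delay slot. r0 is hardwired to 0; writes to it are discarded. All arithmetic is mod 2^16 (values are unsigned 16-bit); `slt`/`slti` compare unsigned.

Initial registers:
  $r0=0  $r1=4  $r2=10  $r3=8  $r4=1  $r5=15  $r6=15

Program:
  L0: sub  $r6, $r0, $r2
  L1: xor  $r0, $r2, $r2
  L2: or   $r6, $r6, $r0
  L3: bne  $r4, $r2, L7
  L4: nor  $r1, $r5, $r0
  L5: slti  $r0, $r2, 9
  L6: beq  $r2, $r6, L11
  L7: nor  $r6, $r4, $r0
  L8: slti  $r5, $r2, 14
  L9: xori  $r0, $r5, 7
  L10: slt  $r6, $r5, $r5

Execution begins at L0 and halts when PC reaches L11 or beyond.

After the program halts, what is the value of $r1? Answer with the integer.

PC=0  sub  $r6, $r0, $r2     | $r0=0 $r1=4 $r2=10 $r3=8 $r4=1 $r5=15 $r6=65526
PC=1  xor  $r0, $r2, $r2     | $r0=0 $r1=4 $r2=10 $r3=8 $r4=1 $r5=15 $r6=65526
PC=2  or   $r6, $r6, $r0     | $r0=0 $r1=4 $r2=10 $r3=8 $r4=1 $r5=15 $r6=65526
PC=3  bne  $r4, $r2, L7      | $r0=0 $r1=4 $r2=10 $r3=8 $r4=1 $r5=15 $r6=65526  [TAKEN]
PC=4  nor  $r1, $r5, $r0     | $r0=0 $r1=65520 $r2=10 $r3=8 $r4=1 $r5=15 $r6=65526
PC=7  nor  $r6, $r4, $r0     | $r0=0 $r1=65520 $r2=10 $r3=8 $r4=1 $r5=15 $r6=65534
PC=8  slti  $r5, $r2, 14     | $r0=0 $r1=65520 $r2=10 $r3=8 $r4=1 $r5=1 $r6=65534
PC=9  xori  $r0, $r5, 7      | $r0=0 $r1=65520 $r2=10 $r3=8 $r4=1 $r5=1 $r6=65534
PC=10 slt  $r6, $r5, $r5     | $r0=0 $r1=65520 $r2=10 $r3=8 $r4=1 $r5=1 $r6=0

65520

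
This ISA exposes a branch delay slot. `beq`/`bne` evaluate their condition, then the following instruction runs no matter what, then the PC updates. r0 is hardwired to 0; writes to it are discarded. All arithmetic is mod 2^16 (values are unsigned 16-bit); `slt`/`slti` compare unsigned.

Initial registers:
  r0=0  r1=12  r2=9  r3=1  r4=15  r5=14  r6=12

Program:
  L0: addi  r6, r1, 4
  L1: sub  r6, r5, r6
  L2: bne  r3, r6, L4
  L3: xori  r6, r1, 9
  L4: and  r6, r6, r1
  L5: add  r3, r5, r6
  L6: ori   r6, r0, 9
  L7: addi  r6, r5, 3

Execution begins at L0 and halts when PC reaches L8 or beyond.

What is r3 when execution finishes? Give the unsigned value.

#0 addi  r6, r1, 4 ; 0/12/9/1/15/14/16
#1 sub  r6, r5, r6 ; 0/12/9/1/15/14/65534
#2 bne  r3, r6, L4 ; 0/12/9/1/15/14/65534 ; →target
#3 xori  r6, r1, 9 ; 0/12/9/1/15/14/5
#4 and  r6, r6, r1 ; 0/12/9/1/15/14/4
#5 add  r3, r5, r6 ; 0/12/9/18/15/14/4
#6 ori   r6, r0, 9 ; 0/12/9/18/15/14/9
#7 addi  r6, r5, 3 ; 0/12/9/18/15/14/17

18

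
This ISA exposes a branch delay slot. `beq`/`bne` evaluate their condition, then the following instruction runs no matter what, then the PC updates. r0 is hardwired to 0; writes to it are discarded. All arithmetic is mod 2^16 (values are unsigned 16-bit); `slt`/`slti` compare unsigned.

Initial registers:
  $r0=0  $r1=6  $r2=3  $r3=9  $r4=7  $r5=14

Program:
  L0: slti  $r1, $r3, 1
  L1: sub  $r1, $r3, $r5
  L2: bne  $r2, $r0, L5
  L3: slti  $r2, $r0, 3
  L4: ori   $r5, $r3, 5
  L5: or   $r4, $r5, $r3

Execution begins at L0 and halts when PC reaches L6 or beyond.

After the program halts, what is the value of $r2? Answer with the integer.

[0] slti  $r1, $r3, 1  →  {$r0:0, $r1:0, $r2:3, $r3:9, $r4:7, $r5:14}
[1] sub  $r1, $r3, $r5  →  {$r0:0, $r1:65531, $r2:3, $r3:9, $r4:7, $r5:14}
[2] bne  $r2, $r0, L5  →  {$r0:0, $r1:65531, $r2:3, $r3:9, $r4:7, $r5:14}  ⟨branch taken⟩
[3] slti  $r2, $r0, 3  →  {$r0:0, $r1:65531, $r2:1, $r3:9, $r4:7, $r5:14}
[5] or   $r4, $r5, $r3  →  {$r0:0, $r1:65531, $r2:1, $r3:9, $r4:15, $r5:14}

1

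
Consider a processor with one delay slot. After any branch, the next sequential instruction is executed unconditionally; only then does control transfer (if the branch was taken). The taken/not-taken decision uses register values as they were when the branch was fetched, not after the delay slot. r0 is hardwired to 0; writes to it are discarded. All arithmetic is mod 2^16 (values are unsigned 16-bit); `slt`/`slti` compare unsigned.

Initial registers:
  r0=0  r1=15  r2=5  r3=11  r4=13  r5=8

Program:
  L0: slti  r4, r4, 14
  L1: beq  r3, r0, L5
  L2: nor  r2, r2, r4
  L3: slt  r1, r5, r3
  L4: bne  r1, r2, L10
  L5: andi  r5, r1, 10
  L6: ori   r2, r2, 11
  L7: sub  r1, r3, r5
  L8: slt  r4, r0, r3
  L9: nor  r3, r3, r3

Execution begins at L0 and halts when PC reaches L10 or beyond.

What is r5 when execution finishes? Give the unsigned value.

0

  step pc=0: slti  r4, r4, 14  regs=(0,15,5,11,1,8)
  step pc=1: beq  r3, r0, L5  cond=F  regs=(0,15,5,11,1,8)
  step pc=2: nor  r2, r2, r4  regs=(0,15,65530,11,1,8)
  step pc=3: slt  r1, r5, r3  regs=(0,1,65530,11,1,8)
  step pc=4: bne  r1, r2, L10  cond=T  regs=(0,1,65530,11,1,8)
  step pc=5: andi  r5, r1, 10  regs=(0,1,65530,11,1,0)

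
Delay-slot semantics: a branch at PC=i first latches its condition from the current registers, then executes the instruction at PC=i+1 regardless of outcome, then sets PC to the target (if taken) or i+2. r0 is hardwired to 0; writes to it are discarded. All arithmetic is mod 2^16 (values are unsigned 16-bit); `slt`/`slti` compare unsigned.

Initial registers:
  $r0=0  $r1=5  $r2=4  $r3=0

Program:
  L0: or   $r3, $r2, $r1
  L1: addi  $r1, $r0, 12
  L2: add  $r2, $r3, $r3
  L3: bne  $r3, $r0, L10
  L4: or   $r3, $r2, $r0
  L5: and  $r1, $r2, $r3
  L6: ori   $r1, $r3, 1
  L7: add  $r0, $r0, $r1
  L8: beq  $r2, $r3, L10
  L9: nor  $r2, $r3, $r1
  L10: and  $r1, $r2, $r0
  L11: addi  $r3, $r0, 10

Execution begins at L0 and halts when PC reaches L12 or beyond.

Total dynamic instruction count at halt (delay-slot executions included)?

#0 or   $r3, $r2, $r1 ; 0/5/4/5
#1 addi  $r1, $r0, 12 ; 0/12/4/5
#2 add  $r2, $r3, $r3 ; 0/12/10/5
#3 bne  $r3, $r0, L10 ; 0/12/10/5 ; →target
#4 or   $r3, $r2, $r0 ; 0/12/10/10
#10 and  $r1, $r2, $r0 ; 0/0/10/10
#11 addi  $r3, $r0, 10 ; 0/0/10/10

7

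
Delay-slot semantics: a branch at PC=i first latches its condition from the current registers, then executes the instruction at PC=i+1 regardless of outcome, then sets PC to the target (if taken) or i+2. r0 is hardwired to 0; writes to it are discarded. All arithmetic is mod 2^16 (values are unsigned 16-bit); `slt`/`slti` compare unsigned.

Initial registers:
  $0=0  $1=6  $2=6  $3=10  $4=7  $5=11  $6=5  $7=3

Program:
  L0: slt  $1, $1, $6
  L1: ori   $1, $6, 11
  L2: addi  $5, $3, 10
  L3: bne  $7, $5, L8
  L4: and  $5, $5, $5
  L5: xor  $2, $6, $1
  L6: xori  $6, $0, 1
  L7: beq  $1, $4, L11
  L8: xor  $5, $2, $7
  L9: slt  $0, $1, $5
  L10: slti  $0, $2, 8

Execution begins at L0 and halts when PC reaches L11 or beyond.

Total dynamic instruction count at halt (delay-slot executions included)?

8

#0 slt  $1, $1, $6 ; 0/0/6/10/7/11/5/3
#1 ori   $1, $6, 11 ; 0/15/6/10/7/11/5/3
#2 addi  $5, $3, 10 ; 0/15/6/10/7/20/5/3
#3 bne  $7, $5, L8 ; 0/15/6/10/7/20/5/3 ; →target
#4 and  $5, $5, $5 ; 0/15/6/10/7/20/5/3
#8 xor  $5, $2, $7 ; 0/15/6/10/7/5/5/3
#9 slt  $0, $1, $5 ; 0/15/6/10/7/5/5/3
#10 slti  $0, $2, 8 ; 0/15/6/10/7/5/5/3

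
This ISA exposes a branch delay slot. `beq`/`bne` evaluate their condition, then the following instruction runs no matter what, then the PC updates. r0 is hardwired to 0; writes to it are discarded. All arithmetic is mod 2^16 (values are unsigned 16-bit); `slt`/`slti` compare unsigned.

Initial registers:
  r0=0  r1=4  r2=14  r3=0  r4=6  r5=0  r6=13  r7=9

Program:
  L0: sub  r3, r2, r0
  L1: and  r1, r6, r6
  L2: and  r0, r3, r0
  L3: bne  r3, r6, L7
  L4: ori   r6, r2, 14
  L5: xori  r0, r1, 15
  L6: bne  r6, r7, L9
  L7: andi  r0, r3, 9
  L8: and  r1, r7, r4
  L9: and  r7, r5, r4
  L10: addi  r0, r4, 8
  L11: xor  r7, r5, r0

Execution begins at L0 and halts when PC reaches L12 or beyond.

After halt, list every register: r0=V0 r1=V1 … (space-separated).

r0=0 r1=0 r2=14 r3=14 r4=6 r5=0 r6=14 r7=0

#0 sub  r3, r2, r0 ; 0/4/14/14/6/0/13/9
#1 and  r1, r6, r6 ; 0/13/14/14/6/0/13/9
#2 and  r0, r3, r0 ; 0/13/14/14/6/0/13/9
#3 bne  r3, r6, L7 ; 0/13/14/14/6/0/13/9 ; →target
#4 ori   r6, r2, 14 ; 0/13/14/14/6/0/14/9
#7 andi  r0, r3, 9 ; 0/13/14/14/6/0/14/9
#8 and  r1, r7, r4 ; 0/0/14/14/6/0/14/9
#9 and  r7, r5, r4 ; 0/0/14/14/6/0/14/0
#10 addi  r0, r4, 8 ; 0/0/14/14/6/0/14/0
#11 xor  r7, r5, r0 ; 0/0/14/14/6/0/14/0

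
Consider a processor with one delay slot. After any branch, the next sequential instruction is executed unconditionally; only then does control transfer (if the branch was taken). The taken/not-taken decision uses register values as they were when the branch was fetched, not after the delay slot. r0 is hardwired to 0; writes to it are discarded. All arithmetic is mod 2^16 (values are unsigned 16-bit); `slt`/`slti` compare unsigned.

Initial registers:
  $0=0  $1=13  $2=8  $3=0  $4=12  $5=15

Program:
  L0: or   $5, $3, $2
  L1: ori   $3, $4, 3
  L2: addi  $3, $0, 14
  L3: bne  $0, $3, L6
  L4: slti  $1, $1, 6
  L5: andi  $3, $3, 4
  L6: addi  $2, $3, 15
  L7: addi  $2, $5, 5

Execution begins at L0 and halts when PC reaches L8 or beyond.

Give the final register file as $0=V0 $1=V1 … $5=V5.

  step pc=0: or   $5, $3, $2  regs=(0,13,8,0,12,8)
  step pc=1: ori   $3, $4, 3  regs=(0,13,8,15,12,8)
  step pc=2: addi  $3, $0, 14  regs=(0,13,8,14,12,8)
  step pc=3: bne  $0, $3, L6  cond=T  regs=(0,13,8,14,12,8)
  step pc=4: slti  $1, $1, 6  regs=(0,0,8,14,12,8)
  step pc=6: addi  $2, $3, 15  regs=(0,0,29,14,12,8)
  step pc=7: addi  $2, $5, 5  regs=(0,0,13,14,12,8)

$0=0 $1=0 $2=13 $3=14 $4=12 $5=8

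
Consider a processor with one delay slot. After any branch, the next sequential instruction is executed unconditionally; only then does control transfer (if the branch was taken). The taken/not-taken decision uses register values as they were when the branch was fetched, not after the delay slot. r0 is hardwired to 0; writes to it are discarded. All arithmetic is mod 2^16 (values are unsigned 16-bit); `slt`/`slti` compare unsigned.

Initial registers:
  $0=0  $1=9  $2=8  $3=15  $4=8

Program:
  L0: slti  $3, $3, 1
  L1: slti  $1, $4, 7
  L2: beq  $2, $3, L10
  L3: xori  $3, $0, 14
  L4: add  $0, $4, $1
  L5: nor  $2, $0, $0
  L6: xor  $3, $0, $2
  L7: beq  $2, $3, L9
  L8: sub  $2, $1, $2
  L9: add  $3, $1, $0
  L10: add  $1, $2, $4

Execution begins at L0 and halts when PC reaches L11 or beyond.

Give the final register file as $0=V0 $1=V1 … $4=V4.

$0=0 $1=9 $2=1 $3=0 $4=8

  step pc=0: slti  $3, $3, 1  regs=(0,9,8,0,8)
  step pc=1: slti  $1, $4, 7  regs=(0,0,8,0,8)
  step pc=2: beq  $2, $3, L10  cond=F  regs=(0,0,8,0,8)
  step pc=3: xori  $3, $0, 14  regs=(0,0,8,14,8)
  step pc=4: add  $0, $4, $1  regs=(0,0,8,14,8)
  step pc=5: nor  $2, $0, $0  regs=(0,0,65535,14,8)
  step pc=6: xor  $3, $0, $2  regs=(0,0,65535,65535,8)
  step pc=7: beq  $2, $3, L9  cond=T  regs=(0,0,65535,65535,8)
  step pc=8: sub  $2, $1, $2  regs=(0,0,1,65535,8)
  step pc=9: add  $3, $1, $0  regs=(0,0,1,0,8)
  step pc=10: add  $1, $2, $4  regs=(0,9,1,0,8)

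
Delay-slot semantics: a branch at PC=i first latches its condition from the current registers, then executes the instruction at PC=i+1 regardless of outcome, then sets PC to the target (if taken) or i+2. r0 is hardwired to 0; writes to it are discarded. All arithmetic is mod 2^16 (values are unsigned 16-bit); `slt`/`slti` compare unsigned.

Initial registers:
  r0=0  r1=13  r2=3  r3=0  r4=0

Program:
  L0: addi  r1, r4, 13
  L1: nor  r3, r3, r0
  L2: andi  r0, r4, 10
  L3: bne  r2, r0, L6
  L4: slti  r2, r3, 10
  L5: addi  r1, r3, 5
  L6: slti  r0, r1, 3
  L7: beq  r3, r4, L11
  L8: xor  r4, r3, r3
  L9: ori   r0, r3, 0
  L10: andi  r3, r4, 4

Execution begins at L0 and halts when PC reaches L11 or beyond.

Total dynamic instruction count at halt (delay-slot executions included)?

  step pc=0: addi  r1, r4, 13  regs=(0,13,3,0,0)
  step pc=1: nor  r3, r3, r0  regs=(0,13,3,65535,0)
  step pc=2: andi  r0, r4, 10  regs=(0,13,3,65535,0)
  step pc=3: bne  r2, r0, L6  cond=T  regs=(0,13,3,65535,0)
  step pc=4: slti  r2, r3, 10  regs=(0,13,0,65535,0)
  step pc=6: slti  r0, r1, 3  regs=(0,13,0,65535,0)
  step pc=7: beq  r3, r4, L11  cond=F  regs=(0,13,0,65535,0)
  step pc=8: xor  r4, r3, r3  regs=(0,13,0,65535,0)
  step pc=9: ori   r0, r3, 0  regs=(0,13,0,65535,0)
  step pc=10: andi  r3, r4, 4  regs=(0,13,0,0,0)

10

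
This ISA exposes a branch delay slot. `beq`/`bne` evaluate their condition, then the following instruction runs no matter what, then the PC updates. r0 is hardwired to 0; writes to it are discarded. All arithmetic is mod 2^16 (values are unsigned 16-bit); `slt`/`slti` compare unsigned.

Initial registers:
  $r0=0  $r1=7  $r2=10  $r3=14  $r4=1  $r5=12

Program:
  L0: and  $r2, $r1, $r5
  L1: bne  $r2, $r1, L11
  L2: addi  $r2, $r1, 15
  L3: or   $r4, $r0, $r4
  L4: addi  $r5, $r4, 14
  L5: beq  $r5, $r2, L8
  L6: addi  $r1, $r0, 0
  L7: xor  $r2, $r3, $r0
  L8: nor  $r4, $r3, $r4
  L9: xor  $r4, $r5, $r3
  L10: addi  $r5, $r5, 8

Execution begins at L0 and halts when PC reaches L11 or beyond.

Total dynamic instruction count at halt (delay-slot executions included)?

3

#0 and  $r2, $r1, $r5 ; 0/7/4/14/1/12
#1 bne  $r2, $r1, L11 ; 0/7/4/14/1/12 ; →target
#2 addi  $r2, $r1, 15 ; 0/7/22/14/1/12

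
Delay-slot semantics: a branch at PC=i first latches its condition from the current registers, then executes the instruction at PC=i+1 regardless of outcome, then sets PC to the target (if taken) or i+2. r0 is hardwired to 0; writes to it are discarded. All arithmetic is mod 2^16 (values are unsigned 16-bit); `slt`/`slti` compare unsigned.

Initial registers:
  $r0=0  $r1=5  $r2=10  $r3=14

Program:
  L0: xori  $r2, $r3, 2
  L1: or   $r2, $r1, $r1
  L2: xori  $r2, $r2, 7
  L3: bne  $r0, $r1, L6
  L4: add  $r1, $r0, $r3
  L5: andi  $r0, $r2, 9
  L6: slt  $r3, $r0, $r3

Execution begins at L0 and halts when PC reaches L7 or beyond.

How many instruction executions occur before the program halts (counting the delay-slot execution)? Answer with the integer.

6

PC=0  xori  $r2, $r3, 2      | $r0=0 $r1=5 $r2=12 $r3=14
PC=1  or   $r2, $r1, $r1     | $r0=0 $r1=5 $r2=5 $r3=14
PC=2  xori  $r2, $r2, 7      | $r0=0 $r1=5 $r2=2 $r3=14
PC=3  bne  $r0, $r1, L6      | $r0=0 $r1=5 $r2=2 $r3=14  [TAKEN]
PC=4  add  $r1, $r0, $r3     | $r0=0 $r1=14 $r2=2 $r3=14
PC=6  slt  $r3, $r0, $r3     | $r0=0 $r1=14 $r2=2 $r3=1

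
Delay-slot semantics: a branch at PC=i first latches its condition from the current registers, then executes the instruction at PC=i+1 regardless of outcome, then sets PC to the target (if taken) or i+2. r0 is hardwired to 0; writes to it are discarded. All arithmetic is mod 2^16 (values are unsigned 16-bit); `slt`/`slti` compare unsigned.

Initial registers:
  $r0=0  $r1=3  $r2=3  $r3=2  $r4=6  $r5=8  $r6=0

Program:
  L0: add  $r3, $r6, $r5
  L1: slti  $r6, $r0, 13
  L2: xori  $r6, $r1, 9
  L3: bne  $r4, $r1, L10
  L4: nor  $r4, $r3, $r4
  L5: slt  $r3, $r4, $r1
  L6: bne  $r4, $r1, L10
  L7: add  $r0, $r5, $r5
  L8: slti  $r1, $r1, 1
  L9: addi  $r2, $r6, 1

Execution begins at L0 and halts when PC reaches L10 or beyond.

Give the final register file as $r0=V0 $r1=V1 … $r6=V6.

$r0=0 $r1=3 $r2=3 $r3=8 $r4=65521 $r5=8 $r6=10

[0] add  $r3, $r6, $r5  →  {$r0:0, $r1:3, $r2:3, $r3:8, $r4:6, $r5:8, $r6:0}
[1] slti  $r6, $r0, 13  →  {$r0:0, $r1:3, $r2:3, $r3:8, $r4:6, $r5:8, $r6:1}
[2] xori  $r6, $r1, 9  →  {$r0:0, $r1:3, $r2:3, $r3:8, $r4:6, $r5:8, $r6:10}
[3] bne  $r4, $r1, L10  →  {$r0:0, $r1:3, $r2:3, $r3:8, $r4:6, $r5:8, $r6:10}  ⟨branch taken⟩
[4] nor  $r4, $r3, $r4  →  {$r0:0, $r1:3, $r2:3, $r3:8, $r4:65521, $r5:8, $r6:10}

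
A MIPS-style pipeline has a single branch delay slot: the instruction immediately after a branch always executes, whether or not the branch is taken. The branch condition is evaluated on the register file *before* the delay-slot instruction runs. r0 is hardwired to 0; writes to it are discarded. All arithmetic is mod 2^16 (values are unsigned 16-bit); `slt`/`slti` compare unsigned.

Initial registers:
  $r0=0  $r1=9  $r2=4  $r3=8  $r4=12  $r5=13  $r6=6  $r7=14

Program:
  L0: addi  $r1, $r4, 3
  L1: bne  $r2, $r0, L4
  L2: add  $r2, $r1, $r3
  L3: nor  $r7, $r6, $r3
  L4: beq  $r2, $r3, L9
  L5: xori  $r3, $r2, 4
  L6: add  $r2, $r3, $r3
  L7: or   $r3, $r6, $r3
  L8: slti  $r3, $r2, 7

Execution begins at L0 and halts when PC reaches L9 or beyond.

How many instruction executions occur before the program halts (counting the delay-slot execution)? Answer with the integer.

8

  step pc=0: addi  $r1, $r4, 3  regs=(0,15,4,8,12,13,6,14)
  step pc=1: bne  $r2, $r0, L4  cond=T  regs=(0,15,4,8,12,13,6,14)
  step pc=2: add  $r2, $r1, $r3  regs=(0,15,23,8,12,13,6,14)
  step pc=4: beq  $r2, $r3, L9  cond=F  regs=(0,15,23,8,12,13,6,14)
  step pc=5: xori  $r3, $r2, 4  regs=(0,15,23,19,12,13,6,14)
  step pc=6: add  $r2, $r3, $r3  regs=(0,15,38,19,12,13,6,14)
  step pc=7: or   $r3, $r6, $r3  regs=(0,15,38,23,12,13,6,14)
  step pc=8: slti  $r3, $r2, 7  regs=(0,15,38,0,12,13,6,14)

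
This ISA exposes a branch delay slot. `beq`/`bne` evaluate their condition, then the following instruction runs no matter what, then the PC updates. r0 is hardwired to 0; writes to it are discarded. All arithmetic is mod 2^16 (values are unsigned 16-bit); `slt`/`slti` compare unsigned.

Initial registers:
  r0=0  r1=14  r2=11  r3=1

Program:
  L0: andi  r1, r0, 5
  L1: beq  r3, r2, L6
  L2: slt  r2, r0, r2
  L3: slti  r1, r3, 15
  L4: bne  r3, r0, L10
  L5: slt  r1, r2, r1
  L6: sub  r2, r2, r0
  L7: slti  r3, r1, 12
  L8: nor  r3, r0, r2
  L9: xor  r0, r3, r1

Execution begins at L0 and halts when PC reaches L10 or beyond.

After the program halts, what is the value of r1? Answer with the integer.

0

[0] andi  r1, r0, 5  →  {r0:0, r1:0, r2:11, r3:1}
[1] beq  r3, r2, L6  →  {r0:0, r1:0, r2:11, r3:1}  ⟨branch fallthrough⟩
[2] slt  r2, r0, r2  →  {r0:0, r1:0, r2:1, r3:1}
[3] slti  r1, r3, 15  →  {r0:0, r1:1, r2:1, r3:1}
[4] bne  r3, r0, L10  →  {r0:0, r1:1, r2:1, r3:1}  ⟨branch taken⟩
[5] slt  r1, r2, r1  →  {r0:0, r1:0, r2:1, r3:1}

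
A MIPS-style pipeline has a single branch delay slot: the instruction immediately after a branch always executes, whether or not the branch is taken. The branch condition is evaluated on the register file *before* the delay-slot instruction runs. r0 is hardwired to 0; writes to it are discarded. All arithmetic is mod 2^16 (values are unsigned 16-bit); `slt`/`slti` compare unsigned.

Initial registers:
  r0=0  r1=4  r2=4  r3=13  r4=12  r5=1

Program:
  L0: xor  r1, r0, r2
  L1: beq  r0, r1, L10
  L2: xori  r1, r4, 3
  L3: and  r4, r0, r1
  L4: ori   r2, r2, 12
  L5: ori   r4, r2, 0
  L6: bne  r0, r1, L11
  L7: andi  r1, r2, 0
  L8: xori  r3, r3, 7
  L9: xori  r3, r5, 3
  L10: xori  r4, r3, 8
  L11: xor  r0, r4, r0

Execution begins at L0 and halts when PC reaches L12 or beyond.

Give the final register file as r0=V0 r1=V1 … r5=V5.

#0 xor  r1, r0, r2 ; 0/4/4/13/12/1
#1 beq  r0, r1, L10 ; 0/4/4/13/12/1 ; →fallthru
#2 xori  r1, r4, 3 ; 0/15/4/13/12/1
#3 and  r4, r0, r1 ; 0/15/4/13/0/1
#4 ori   r2, r2, 12 ; 0/15/12/13/0/1
#5 ori   r4, r2, 0 ; 0/15/12/13/12/1
#6 bne  r0, r1, L11 ; 0/15/12/13/12/1 ; →target
#7 andi  r1, r2, 0 ; 0/0/12/13/12/1
#11 xor  r0, r4, r0 ; 0/0/12/13/12/1

r0=0 r1=0 r2=12 r3=13 r4=12 r5=1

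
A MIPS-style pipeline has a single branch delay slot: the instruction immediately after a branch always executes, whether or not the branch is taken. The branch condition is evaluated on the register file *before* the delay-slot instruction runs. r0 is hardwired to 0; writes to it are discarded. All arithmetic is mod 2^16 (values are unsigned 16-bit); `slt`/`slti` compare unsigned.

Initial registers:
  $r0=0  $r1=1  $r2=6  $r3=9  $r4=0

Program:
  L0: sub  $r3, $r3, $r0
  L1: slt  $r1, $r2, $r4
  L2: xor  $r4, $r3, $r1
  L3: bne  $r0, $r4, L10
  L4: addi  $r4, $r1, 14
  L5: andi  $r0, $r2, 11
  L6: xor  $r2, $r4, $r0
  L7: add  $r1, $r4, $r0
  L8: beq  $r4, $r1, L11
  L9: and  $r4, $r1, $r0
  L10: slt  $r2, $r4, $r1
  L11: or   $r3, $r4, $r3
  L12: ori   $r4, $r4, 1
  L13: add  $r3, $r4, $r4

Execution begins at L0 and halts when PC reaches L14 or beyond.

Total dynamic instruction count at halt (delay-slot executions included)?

PC=0  sub  $r3, $r3, $r0     | $r0=0 $r1=1 $r2=6 $r3=9 $r4=0
PC=1  slt  $r1, $r2, $r4     | $r0=0 $r1=0 $r2=6 $r3=9 $r4=0
PC=2  xor  $r4, $r3, $r1     | $r0=0 $r1=0 $r2=6 $r3=9 $r4=9
PC=3  bne  $r0, $r4, L10     | $r0=0 $r1=0 $r2=6 $r3=9 $r4=9  [TAKEN]
PC=4  addi  $r4, $r1, 14     | $r0=0 $r1=0 $r2=6 $r3=9 $r4=14
PC=10 slt  $r2, $r4, $r1     | $r0=0 $r1=0 $r2=0 $r3=9 $r4=14
PC=11 or   $r3, $r4, $r3     | $r0=0 $r1=0 $r2=0 $r3=15 $r4=14
PC=12 ori   $r4, $r4, 1      | $r0=0 $r1=0 $r2=0 $r3=15 $r4=15
PC=13 add  $r3, $r4, $r4     | $r0=0 $r1=0 $r2=0 $r3=30 $r4=15

9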